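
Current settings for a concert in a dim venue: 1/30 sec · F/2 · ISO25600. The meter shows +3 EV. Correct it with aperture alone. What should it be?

f/5.6

Overexposed by 3 stops → need 3 stops darker.
Aperture: f/2 → f/2.8 → f/4 → f/5.6.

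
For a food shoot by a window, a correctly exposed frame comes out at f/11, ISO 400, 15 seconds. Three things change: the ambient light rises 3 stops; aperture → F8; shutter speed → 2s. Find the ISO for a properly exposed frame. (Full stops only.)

Scene light: 3 stops brighter.
Aperture: f/11 → f/8 — 1 stop larger aperture (brighter).
Shutter speed: 15 → 8 → 4 → 2 — 3 stops faster (darker).
Net so far: 1 stop brighter. ISO: 400 → 200.

ISO 200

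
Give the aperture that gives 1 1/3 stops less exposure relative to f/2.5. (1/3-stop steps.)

Aperture: f/2.5 → f/2.8 → f/3.2 → f/3.5 → f/4 — 1 1/3 stops narrower (darker).

f/4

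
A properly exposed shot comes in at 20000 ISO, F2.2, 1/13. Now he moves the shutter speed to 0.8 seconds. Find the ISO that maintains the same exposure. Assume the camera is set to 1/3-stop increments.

Shutter speed: 1/13 → 1/10 → 1/8 → 1/6 → 1/5 → 1/4 → 0.3 → 0.4 → 0.5 → 0.6 → 0.8 — 3 1/3 stops longer (brighter).
Need 3 1/3 stops darker from the ISO: 20000 → 16000 → 12800 → 10000 → 8000 → 6400 → 5000 → 4000 → 3200 → 2500 → 2000.

ISO 2000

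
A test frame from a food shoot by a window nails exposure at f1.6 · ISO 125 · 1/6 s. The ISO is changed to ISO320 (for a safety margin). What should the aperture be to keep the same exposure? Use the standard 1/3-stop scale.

f/2.5

ISO: 125 → 160 → 200 → 250 → 320 — 1 1/3 stops raised (brighter).
Need 1 1/3 stops darker from the aperture: f/1.6 → f/1.8 → f/2 → f/2.2 → f/2.5.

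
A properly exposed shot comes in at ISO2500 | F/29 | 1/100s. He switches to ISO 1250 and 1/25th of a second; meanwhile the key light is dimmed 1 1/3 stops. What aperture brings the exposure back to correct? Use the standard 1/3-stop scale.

f/25

Scene light: 1 1/3 stops darker.
ISO: 2500 → 2000 → 1600 → 1250 — 1 stop lower (darker).
Shutter speed: 1/100 → 1/80 → 1/60 → 1/50 → 1/40 → 1/30 → 1/25 — 2 stops slower (brighter).
Net so far: 1/3 stop darker. Aperture: f/29 → f/25.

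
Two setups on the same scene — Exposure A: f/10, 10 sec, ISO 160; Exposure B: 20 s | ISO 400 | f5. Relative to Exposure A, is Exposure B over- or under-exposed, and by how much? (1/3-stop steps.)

4 1/3 stops brighter

Aperture: f/10 → f/9 → f/8 → f/7.1 → f/6.3 → f/5.6 → f/5 — 2 stops larger aperture (brighter).
Shutter speed: 10 → 13 → 15 → 20 — 1 stop slower (brighter).
ISO: 160 → 200 → 250 → 320 → 400 — 1 1/3 stops raised (brighter).
Net: +2 +1 +1 1/3 = +4 1/3 stops.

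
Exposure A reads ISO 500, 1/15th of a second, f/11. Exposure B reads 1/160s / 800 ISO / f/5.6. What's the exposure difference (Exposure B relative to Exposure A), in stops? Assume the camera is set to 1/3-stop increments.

Aperture: f/11 → f/10 → f/9 → f/8 → f/7.1 → f/6.3 → f/5.6 — 2 stops wider (brighter).
Shutter speed: 1/15 → 1/20 → 1/25 → 1/30 → 1/40 → 1/50 → 1/60 → 1/80 → 1/100 → 1/125 → 1/160 — 3 1/3 stops faster (darker).
ISO: 500 → 640 → 800 — 2/3 stop higher (brighter).
Net: +2 −3 1/3 +2/3 = −2/3 stops.

2/3 stop darker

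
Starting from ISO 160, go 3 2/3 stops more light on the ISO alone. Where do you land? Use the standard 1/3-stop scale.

ISO 2000

ISO: 160 → 200 → 250 → 320 → 400 → 500 → 640 → 800 → 1000 → 1250 → 1600 → 2000 — 3 2/3 stops raised (brighter).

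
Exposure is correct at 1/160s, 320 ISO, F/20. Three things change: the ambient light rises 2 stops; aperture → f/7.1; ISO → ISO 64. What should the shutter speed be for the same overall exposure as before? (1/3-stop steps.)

1/1000s

Scene light: 2 stops brighter.
Aperture: f/20 → f/18 → f/16 → f/14 → f/13 → f/11 → f/10 → f/9 → f/8 → f/7.1 — 3 stops larger aperture (brighter).
ISO: 320 → 250 → 200 → 160 → 125 → 100 → 80 → 64 — 2 1/3 stops lower (darker).
Net so far: 2 2/3 stops brighter. Shutter speed: 1/160 → 1/200 → 1/250 → 1/320 → 1/400 → 1/500 → 1/640 → 1/800 → 1/1000.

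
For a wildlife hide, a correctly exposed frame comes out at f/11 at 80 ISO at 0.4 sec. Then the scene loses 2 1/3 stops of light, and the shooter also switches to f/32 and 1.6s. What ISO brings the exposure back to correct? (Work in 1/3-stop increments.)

ISO 800

Scene light: 2 1/3 stops darker.
Aperture: f/11 → f/13 → f/14 → f/16 → f/18 → f/20 → f/22 → f/25 → f/29 → f/32 — 3 stops smaller aperture (darker).
Shutter speed: 0.4 → 0.5 → 0.6 → 0.8 → 1 → 1.3 → 1.6 — 2 stops longer (brighter).
Net so far: 3 1/3 stops darker. ISO: 80 → 100 → 125 → 160 → 200 → 250 → 320 → 400 → 500 → 640 → 800.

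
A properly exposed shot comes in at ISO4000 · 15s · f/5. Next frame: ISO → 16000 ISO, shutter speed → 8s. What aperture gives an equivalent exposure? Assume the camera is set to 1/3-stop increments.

f/7.1

ISO: 4000 → 5000 → 6400 → 8000 → 10000 → 12800 → 16000 — 2 stops raised (brighter).
Shutter speed: 15 → 13 → 10 → 8 — 1 stop shorter (darker).
Net change so far: 1 stop brighter. Offset with the aperture: f/5 → f/5.6 → f/6.3 → f/7.1.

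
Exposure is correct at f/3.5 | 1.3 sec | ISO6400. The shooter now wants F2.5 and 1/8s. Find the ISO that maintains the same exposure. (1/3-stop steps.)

ISO 32000

Aperture: f/3.5 → f/3.2 → f/2.8 → f/2.5 — 1 stop wider (brighter).
Shutter speed: 1.3 → 1 → 0.8 → 0.6 → 0.5 → 0.4 → 0.3 → 1/4 → 1/5 → 1/6 → 1/8 — 3 1/3 stops faster (darker).
Net change so far: 2 1/3 stops darker. Offset with the ISO: 6400 → 8000 → 10000 → 12800 → 16000 → 20000 → 25600 → 32000.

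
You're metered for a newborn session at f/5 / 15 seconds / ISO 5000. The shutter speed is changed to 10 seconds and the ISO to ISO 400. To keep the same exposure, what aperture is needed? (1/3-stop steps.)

f/1.1

Shutter speed: 15 → 13 → 10 — 2/3 stop shorter (darker).
ISO: 5000 → 4000 → 3200 → 2500 → 2000 → 1600 → 1250 → 1000 → 800 → 640 → 500 → 400 — 3 2/3 stops lower (darker).
Net change so far: 4 1/3 stops darker. Offset with the aperture: f/5 → f/4.5 → f/4 → f/3.5 → f/3.2 → f/2.8 → f/2.5 → f/2.2 → f/2 → f/1.8 → f/1.6 → f/1.4 → f/1.2 → f/1.1.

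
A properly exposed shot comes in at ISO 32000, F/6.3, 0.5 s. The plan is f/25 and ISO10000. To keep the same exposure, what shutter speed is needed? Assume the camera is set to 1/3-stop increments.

Aperture: f/6.3 → f/7.1 → f/8 → f/9 → f/10 → f/11 → f/13 → f/14 → f/16 → f/18 → f/20 → f/22 → f/25 — 4 stops smaller aperture (darker).
ISO: 32000 → 25600 → 20000 → 16000 → 12800 → 10000 — 1 2/3 stops lower (darker).
Net change so far: 5 2/3 stops darker. Offset with the shutter speed: 0.5 → 0.6 → 0.8 → 1 → 1.3 → 1.6 → 2 → 2.5 → 3.2 → 4 → 5 → 6 → 8 → 10 → 13 → 15 → 20 → 25.

25 s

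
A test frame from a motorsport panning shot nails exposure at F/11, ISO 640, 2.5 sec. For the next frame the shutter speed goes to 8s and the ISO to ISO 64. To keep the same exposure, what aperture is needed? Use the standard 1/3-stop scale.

Shutter speed: 2.5 → 3.2 → 4 → 5 → 6 → 8 — 1 2/3 stops longer (brighter).
ISO: 640 → 500 → 400 → 320 → 250 → 200 → 160 → 125 → 100 → 80 → 64 — 3 1/3 stops dropped (darker).
Net change so far: 1 2/3 stops darker. Offset with the aperture: f/11 → f/10 → f/9 → f/8 → f/7.1 → f/6.3.

f/6.3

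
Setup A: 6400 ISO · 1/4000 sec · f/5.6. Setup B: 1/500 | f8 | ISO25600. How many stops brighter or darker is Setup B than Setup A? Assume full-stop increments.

Aperture: f/5.6 → f/8 — 1 stop narrower (darker).
Shutter speed: 1/4000 → 1/2000 → 1/1000 → 1/500 — 3 stops slower (brighter).
ISO: 6400 → 12800 → 25600 — 2 stops raised (brighter).
Net: −1 +3 +2 = +4 stops.

4 stops brighter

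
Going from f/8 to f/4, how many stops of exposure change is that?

2 stops

f/8 → f/5.6 → f/4 — count the steps: 2 stops.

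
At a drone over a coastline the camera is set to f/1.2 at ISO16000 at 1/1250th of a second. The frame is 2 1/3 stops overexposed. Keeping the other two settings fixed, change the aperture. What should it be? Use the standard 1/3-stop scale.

Overexposed by 2 1/3 stops → need 2 1/3 stops darker.
Aperture: f/1.2 → f/1.4 → f/1.6 → f/1.8 → f/2 → f/2.2 → f/2.5 → f/2.8.

f/2.8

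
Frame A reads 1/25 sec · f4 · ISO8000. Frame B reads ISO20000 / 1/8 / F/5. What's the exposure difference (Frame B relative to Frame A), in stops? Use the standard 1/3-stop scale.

Aperture: f/4 → f/4.5 → f/5 — 2/3 stop stopped down (darker).
Shutter speed: 1/25 → 1/20 → 1/15 → 1/13 → 1/10 → 1/8 — 1 2/3 stops slower (brighter).
ISO: 8000 → 10000 → 12800 → 16000 → 20000 — 1 1/3 stops raised (brighter).
Net: −2/3 +1 2/3 +1 1/3 = +2 1/3 stops.

2 1/3 stops brighter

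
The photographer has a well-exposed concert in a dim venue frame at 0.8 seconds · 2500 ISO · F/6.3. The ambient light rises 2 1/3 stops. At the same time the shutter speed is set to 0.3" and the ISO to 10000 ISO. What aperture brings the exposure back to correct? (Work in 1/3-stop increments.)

Scene light: 2 1/3 stops brighter.
Shutter speed: 0.8 → 0.6 → 0.5 → 0.4 → 0.3 — 1 1/3 stops faster (darker).
ISO: 2500 → 3200 → 4000 → 5000 → 6400 → 8000 → 10000 — 2 stops higher (brighter).
Net so far: 3 stops brighter. Aperture: f/6.3 → f/7.1 → f/8 → f/9 → f/10 → f/11 → f/13 → f/14 → f/16 → f/18.

f/18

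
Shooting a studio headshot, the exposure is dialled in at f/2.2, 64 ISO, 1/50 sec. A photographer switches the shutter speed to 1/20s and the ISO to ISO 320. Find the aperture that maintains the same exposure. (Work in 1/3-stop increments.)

Shutter speed: 1/50 → 1/40 → 1/30 → 1/25 → 1/20 — 1 1/3 stops longer (brighter).
ISO: 64 → 80 → 100 → 125 → 160 → 200 → 250 → 320 — 2 1/3 stops raised (brighter).
Net change so far: 3 2/3 stops brighter. Offset with the aperture: f/2.2 → f/2.5 → f/2.8 → f/3.2 → f/3.5 → f/4 → f/4.5 → f/5 → f/5.6 → f/6.3 → f/7.1 → f/8.

f/8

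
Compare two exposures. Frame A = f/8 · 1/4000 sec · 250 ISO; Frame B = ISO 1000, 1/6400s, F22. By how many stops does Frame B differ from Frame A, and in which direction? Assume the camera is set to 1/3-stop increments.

1 2/3 stops darker

Aperture: f/8 → f/9 → f/10 → f/11 → f/13 → f/14 → f/16 → f/18 → f/20 → f/22 — 3 stops stopped down (darker).
Shutter speed: 1/4000 → 1/5000 → 1/6400 — 2/3 stop faster (darker).
ISO: 250 → 320 → 400 → 500 → 640 → 800 → 1000 — 2 stops higher (brighter).
Net: −3 −2/3 +2 = −1 2/3 stops.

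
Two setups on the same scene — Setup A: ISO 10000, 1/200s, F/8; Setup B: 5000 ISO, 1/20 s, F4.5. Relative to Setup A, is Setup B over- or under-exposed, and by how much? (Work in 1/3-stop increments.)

4 stops brighter

Aperture: f/8 → f/7.1 → f/6.3 → f/5.6 → f/5 → f/4.5 — 1 2/3 stops wider (brighter).
Shutter speed: 1/200 → 1/160 → 1/125 → 1/100 → 1/80 → 1/60 → 1/50 → 1/40 → 1/30 → 1/25 → 1/20 — 3 1/3 stops slower (brighter).
ISO: 10000 → 8000 → 6400 → 5000 — 1 stop lower (darker).
Net: +1 2/3 +3 1/3 −1 = +4 stops.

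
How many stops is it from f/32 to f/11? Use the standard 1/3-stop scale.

f/32 → f/29 → f/25 → f/22 → f/20 → f/18 → f/16 → f/14 → f/13 → f/11 — count the steps: 9 third-stops = 3 stops.

3 stops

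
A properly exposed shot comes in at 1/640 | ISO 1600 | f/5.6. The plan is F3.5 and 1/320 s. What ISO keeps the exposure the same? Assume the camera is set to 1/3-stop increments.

ISO 320

Aperture: f/5.6 → f/5 → f/4.5 → f/4 → f/3.5 — 1 1/3 stops wider (brighter).
Shutter speed: 1/640 → 1/500 → 1/400 → 1/320 — 1 stop longer (brighter).
Net change so far: 2 1/3 stops brighter. Offset with the ISO: 1600 → 1250 → 1000 → 800 → 640 → 500 → 400 → 320.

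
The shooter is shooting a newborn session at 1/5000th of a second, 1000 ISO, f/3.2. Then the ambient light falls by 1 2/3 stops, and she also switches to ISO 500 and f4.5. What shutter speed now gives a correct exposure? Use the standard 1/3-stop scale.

Scene light: 1 2/3 stops darker.
ISO: 1000 → 800 → 640 → 500 — 1 stop dropped (darker).
Aperture: f/3.2 → f/3.5 → f/4 → f/4.5 — 1 stop smaller aperture (darker).
Net so far: 3 2/3 stops darker. Shutter speed: 1/5000 → 1/4000 → 1/3200 → 1/2500 → 1/2000 → 1/1600 → 1/1250 → 1/1000 → 1/800 → 1/640 → 1/500 → 1/400.

1/400s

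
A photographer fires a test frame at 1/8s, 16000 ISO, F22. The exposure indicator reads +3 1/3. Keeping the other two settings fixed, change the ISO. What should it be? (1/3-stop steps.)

ISO 1600

Overexposed by 3 1/3 stops → need 3 1/3 stops darker.
ISO: 16000 → 12800 → 10000 → 8000 → 6400 → 5000 → 4000 → 3200 → 2500 → 2000 → 1600.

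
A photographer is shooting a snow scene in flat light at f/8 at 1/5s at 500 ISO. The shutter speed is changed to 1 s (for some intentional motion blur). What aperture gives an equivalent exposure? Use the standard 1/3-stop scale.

f/18

Shutter speed: 1/5 → 1/4 → 0.3 → 0.4 → 0.5 → 0.6 → 0.8 → 1 — 2 1/3 stops longer (brighter).
Need 2 1/3 stops darker from the aperture: f/8 → f/9 → f/10 → f/11 → f/13 → f/14 → f/16 → f/18.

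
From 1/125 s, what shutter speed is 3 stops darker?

Shutter speed: 1/125 → 1/250 → 1/500 → 1/1000 — 3 stops faster (darker).

1/1000s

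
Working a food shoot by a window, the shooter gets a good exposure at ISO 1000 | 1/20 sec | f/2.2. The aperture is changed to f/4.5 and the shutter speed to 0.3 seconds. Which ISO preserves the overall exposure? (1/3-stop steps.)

Aperture: f/2.2 → f/2.5 → f/2.8 → f/3.2 → f/3.5 → f/4 → f/4.5 — 2 stops narrower (darker).
Shutter speed: 1/20 → 1/15 → 1/13 → 1/10 → 1/8 → 1/6 → 1/5 → 1/4 → 0.3 — 2 2/3 stops slower (brighter).
Net change so far: 2/3 stop brighter. Offset with the ISO: 1000 → 800 → 640.

ISO 640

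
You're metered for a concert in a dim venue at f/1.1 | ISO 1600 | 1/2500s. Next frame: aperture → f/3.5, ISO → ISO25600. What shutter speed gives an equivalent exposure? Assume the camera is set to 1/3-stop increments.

Aperture: f/1.1 → f/1.2 → f/1.4 → f/1.6 → f/1.8 → f/2 → f/2.2 → f/2.5 → f/2.8 → f/3.2 → f/3.5 — 3 1/3 stops smaller aperture (darker).
ISO: 1600 → 2000 → 2500 → 3200 → 4000 → 5000 → 6400 → 8000 → 10000 → 12800 → 16000 → 20000 → 25600 — 4 stops higher (brighter).
Net change so far: 2/3 stop brighter. Offset with the shutter speed: 1/2500 → 1/3200 → 1/4000.

1/4000s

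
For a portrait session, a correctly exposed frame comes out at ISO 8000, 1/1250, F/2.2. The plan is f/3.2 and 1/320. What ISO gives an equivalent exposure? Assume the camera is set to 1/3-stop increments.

ISO 4000

Aperture: f/2.2 → f/2.5 → f/2.8 → f/3.2 — 1 stop narrower (darker).
Shutter speed: 1/1250 → 1/1000 → 1/800 → 1/640 → 1/500 → 1/400 → 1/320 — 2 stops slower (brighter).
Net change so far: 1 stop brighter. Offset with the ISO: 8000 → 6400 → 5000 → 4000.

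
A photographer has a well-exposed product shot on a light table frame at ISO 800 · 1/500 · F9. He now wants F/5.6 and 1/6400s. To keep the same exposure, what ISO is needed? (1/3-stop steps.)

Aperture: f/9 → f/8 → f/7.1 → f/6.3 → f/5.6 — 1 1/3 stops larger aperture (brighter).
Shutter speed: 1/500 → 1/640 → 1/800 → 1/1000 → 1/1250 → 1/1600 → 1/2000 → 1/2500 → 1/3200 → 1/4000 → 1/5000 → 1/6400 — 3 2/3 stops shorter (darker).
Net change so far: 2 1/3 stops darker. Offset with the ISO: 800 → 1000 → 1250 → 1600 → 2000 → 2500 → 3200 → 4000.

ISO 4000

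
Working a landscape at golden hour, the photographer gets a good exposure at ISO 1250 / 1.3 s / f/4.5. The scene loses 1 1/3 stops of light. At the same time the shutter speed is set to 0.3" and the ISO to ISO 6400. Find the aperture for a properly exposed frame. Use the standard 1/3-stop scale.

f/3.2

Scene light: 1 1/3 stops darker.
Shutter speed: 1.3 → 1 → 0.8 → 0.6 → 0.5 → 0.4 → 0.3 — 2 stops shorter (darker).
ISO: 1250 → 1600 → 2000 → 2500 → 3200 → 4000 → 5000 → 6400 — 2 1/3 stops higher (brighter).
Net so far: 1 stop darker. Aperture: f/4.5 → f/4 → f/3.5 → f/3.2.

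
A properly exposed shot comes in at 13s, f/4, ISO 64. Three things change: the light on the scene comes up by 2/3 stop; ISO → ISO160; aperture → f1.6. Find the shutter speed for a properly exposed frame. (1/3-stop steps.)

0.5 s

Scene light: 2/3 stop brighter.
ISO: 64 → 80 → 100 → 125 → 160 — 1 1/3 stops higher (brighter).
Aperture: f/4 → f/3.5 → f/3.2 → f/2.8 → f/2.5 → f/2.2 → f/2 → f/1.8 → f/1.6 — 2 2/3 stops opened up (brighter).
Net so far: 4 2/3 stops brighter. Shutter speed: 13 → 10 → 8 → 6 → 5 → 4 → 3.2 → 2.5 → 2 → 1.6 → 1.3 → 1 → 0.8 → 0.6 → 0.5.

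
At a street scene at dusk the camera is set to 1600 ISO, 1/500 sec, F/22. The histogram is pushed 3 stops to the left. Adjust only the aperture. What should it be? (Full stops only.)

f/8

Underexposed by 3 stops → need 3 stops brighter.
Aperture: f/22 → f/16 → f/11 → f/8.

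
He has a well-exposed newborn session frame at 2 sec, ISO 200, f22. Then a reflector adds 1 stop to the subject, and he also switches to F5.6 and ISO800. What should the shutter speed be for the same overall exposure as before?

1/60s

Scene light: 1 stop brighter.
Aperture: f/22 → f/16 → f/11 → f/8 → f/5.6 — 4 stops opened up (brighter).
ISO: 200 → 400 → 800 — 2 stops higher (brighter).
Net so far: 7 stops brighter. Shutter speed: 2 → 1 → 1/2 → 1/4 → 1/8 → 1/15 → 1/30 → 1/60.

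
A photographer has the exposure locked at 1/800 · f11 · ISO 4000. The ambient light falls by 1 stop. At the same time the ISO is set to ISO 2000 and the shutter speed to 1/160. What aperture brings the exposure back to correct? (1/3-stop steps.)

f/13

Scene light: 1 stop darker.
ISO: 4000 → 3200 → 2500 → 2000 — 1 stop lower (darker).
Shutter speed: 1/800 → 1/640 → 1/500 → 1/400 → 1/320 → 1/250 → 1/200 → 1/160 — 2 1/3 stops slower (brighter).
Net so far: 1/3 stop brighter. Aperture: f/11 → f/13.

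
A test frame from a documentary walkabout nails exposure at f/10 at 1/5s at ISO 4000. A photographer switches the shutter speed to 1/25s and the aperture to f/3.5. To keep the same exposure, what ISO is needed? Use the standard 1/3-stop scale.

Shutter speed: 1/5 → 1/6 → 1/8 → 1/10 → 1/13 → 1/15 → 1/20 → 1/25 — 2 1/3 stops faster (darker).
Aperture: f/10 → f/9 → f/8 → f/7.1 → f/6.3 → f/5.6 → f/5 → f/4.5 → f/4 → f/3.5 — 3 stops wider (brighter).
Net change so far: 2/3 stop brighter. Offset with the ISO: 4000 → 3200 → 2500.

ISO 2500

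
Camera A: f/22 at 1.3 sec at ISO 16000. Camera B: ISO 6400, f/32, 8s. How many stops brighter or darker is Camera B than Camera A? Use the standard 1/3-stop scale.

1/3 stop brighter

Aperture: f/22 → f/25 → f/29 → f/32 — 1 stop smaller aperture (darker).
Shutter speed: 1.3 → 1.6 → 2 → 2.5 → 3.2 → 4 → 5 → 6 → 8 — 2 2/3 stops longer (brighter).
ISO: 16000 → 12800 → 10000 → 8000 → 6400 — 1 1/3 stops dropped (darker).
Net: −1 +2 2/3 −1 1/3 = +1/3 stops.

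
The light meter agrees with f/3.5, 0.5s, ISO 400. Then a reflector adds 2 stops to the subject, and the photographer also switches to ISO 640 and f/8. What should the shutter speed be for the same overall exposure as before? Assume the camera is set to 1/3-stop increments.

Scene light: 2 stops brighter.
ISO: 400 → 500 → 640 — 2/3 stop higher (brighter).
Aperture: f/3.5 → f/4 → f/4.5 → f/5 → f/5.6 → f/6.3 → f/7.1 → f/8 — 2 1/3 stops narrower (darker).
Net so far: 1/3 stop brighter. Shutter speed: 0.5 → 0.4.

0.4 s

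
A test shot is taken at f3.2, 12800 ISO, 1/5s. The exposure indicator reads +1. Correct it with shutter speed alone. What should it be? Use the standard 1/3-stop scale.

1/10s

Overexposed by 1 stop → need 1 stop darker.
Shutter speed: 1/5 → 1/6 → 1/8 → 1/10.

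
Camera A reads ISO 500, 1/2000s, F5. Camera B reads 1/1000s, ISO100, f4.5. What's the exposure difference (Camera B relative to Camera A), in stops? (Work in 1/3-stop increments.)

1 stop darker

Aperture: f/5 → f/4.5 — 1/3 stop wider (brighter).
Shutter speed: 1/2000 → 1/1600 → 1/1250 → 1/1000 — 1 stop longer (brighter).
ISO: 500 → 400 → 320 → 250 → 200 → 160 → 125 → 100 — 2 1/3 stops lower (darker).
Net: +1/3 +1 −2 1/3 = −1 stop.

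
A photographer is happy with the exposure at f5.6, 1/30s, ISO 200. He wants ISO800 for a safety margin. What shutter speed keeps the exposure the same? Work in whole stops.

1/125s

ISO: 200 → 400 → 800 — 2 stops raised (brighter).
Need 2 stops darker from the shutter speed: 1/30 → 1/60 → 1/125.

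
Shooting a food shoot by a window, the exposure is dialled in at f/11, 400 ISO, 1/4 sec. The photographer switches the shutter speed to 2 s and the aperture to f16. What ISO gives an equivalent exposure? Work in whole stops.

Shutter speed: 1/4 → 1/2 → 1 → 2 — 3 stops slower (brighter).
Aperture: f/11 → f/16 — 1 stop smaller aperture (darker).
Net change so far: 2 stops brighter. Offset with the ISO: 400 → 200 → 100.

ISO 100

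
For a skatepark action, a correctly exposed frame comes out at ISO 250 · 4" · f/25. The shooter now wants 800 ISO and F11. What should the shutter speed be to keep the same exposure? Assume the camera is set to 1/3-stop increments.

1/4s

ISO: 250 → 320 → 400 → 500 → 640 → 800 — 1 2/3 stops raised (brighter).
Aperture: f/25 → f/22 → f/20 → f/18 → f/16 → f/14 → f/13 → f/11 — 2 1/3 stops opened up (brighter).
Net change so far: 4 stops brighter. Offset with the shutter speed: 4 → 3.2 → 2.5 → 2 → 1.6 → 1.3 → 1 → 0.8 → 0.6 → 0.5 → 0.4 → 0.3 → 1/4.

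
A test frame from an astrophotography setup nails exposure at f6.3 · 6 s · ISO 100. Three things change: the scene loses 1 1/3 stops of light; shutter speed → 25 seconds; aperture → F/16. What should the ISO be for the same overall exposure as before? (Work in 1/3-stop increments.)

Scene light: 1 1/3 stops darker.
Shutter speed: 6 → 8 → 10 → 13 → 15 → 20 → 25 — 2 stops slower (brighter).
Aperture: f/6.3 → f/7.1 → f/8 → f/9 → f/10 → f/11 → f/13 → f/14 → f/16 — 2 2/3 stops narrower (darker).
Net so far: 2 stops darker. ISO: 100 → 125 → 160 → 200 → 250 → 320 → 400.

ISO 400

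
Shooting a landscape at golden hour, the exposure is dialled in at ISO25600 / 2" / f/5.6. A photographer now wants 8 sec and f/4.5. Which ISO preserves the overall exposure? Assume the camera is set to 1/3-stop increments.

Shutter speed: 2 → 2.5 → 3.2 → 4 → 5 → 6 → 8 — 2 stops slower (brighter).
Aperture: f/5.6 → f/5 → f/4.5 — 2/3 stop opened up (brighter).
Net change so far: 2 2/3 stops brighter. Offset with the ISO: 25600 → 20000 → 16000 → 12800 → 10000 → 8000 → 6400 → 5000 → 4000.

ISO 4000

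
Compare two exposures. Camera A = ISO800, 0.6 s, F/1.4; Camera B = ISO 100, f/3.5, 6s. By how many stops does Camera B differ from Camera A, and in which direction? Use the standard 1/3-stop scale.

Aperture: f/1.4 → f/1.6 → f/1.8 → f/2 → f/2.2 → f/2.5 → f/2.8 → f/3.2 → f/3.5 — 2 2/3 stops smaller aperture (darker).
Shutter speed: 0.6 → 0.8 → 1 → 1.3 → 1.6 → 2 → 2.5 → 3.2 → 4 → 5 → 6 — 3 1/3 stops longer (brighter).
ISO: 800 → 640 → 500 → 400 → 320 → 250 → 200 → 160 → 125 → 100 — 3 stops dropped (darker).
Net: −2 2/3 +3 1/3 −3 = −2 1/3 stops.

2 1/3 stops darker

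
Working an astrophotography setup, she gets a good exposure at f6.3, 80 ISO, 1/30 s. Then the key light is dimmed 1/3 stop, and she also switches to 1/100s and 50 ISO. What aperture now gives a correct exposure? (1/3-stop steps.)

Scene light: 1/3 stop darker.
Shutter speed: 1/30 → 1/40 → 1/50 → 1/60 → 1/80 → 1/100 — 1 2/3 stops faster (darker).
ISO: 80 → 64 → 50 — 2/3 stop lower (darker).
Net so far: 2 2/3 stops darker. Aperture: f/6.3 → f/5.6 → f/5 → f/4.5 → f/4 → f/3.5 → f/3.2 → f/2.8 → f/2.5.

f/2.5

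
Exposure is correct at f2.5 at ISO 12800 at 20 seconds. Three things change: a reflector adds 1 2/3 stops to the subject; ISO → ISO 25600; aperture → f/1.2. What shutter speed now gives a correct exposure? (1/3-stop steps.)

0.8 s

Scene light: 1 2/3 stops brighter.
ISO: 12800 → 16000 → 20000 → 25600 — 1 stop higher (brighter).
Aperture: f/2.5 → f/2.2 → f/2 → f/1.8 → f/1.6 → f/1.4 → f/1.2 — 2 stops larger aperture (brighter).
Net so far: 4 2/3 stops brighter. Shutter speed: 20 → 15 → 13 → 10 → 8 → 6 → 5 → 4 → 3.2 → 2.5 → 2 → 1.6 → 1.3 → 1 → 0.8.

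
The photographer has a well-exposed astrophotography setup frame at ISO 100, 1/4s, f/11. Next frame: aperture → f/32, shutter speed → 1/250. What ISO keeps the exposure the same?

Aperture: f/11 → f/16 → f/22 → f/32 — 3 stops narrower (darker).
Shutter speed: 1/4 → 1/8 → 1/15 → 1/30 → 1/60 → 1/125 → 1/250 — 6 stops shorter (darker).
Net change so far: 9 stops darker. Offset with the ISO: 100 → 200 → 400 → 800 → 1600 → 3200 → 6400 → 12800 → 25600 → 51200.

ISO 51200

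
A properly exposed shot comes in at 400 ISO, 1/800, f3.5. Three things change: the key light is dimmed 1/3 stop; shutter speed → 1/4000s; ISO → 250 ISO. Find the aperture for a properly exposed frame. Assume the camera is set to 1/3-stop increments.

Scene light: 1/3 stop darker.
Shutter speed: 1/800 → 1/1000 → 1/1250 → 1/1600 → 1/2000 → 1/2500 → 1/3200 → 1/4000 — 2 1/3 stops shorter (darker).
ISO: 400 → 320 → 250 — 2/3 stop dropped (darker).
Net so far: 3 1/3 stops darker. Aperture: f/3.5 → f/3.2 → f/2.8 → f/2.5 → f/2.2 → f/2 → f/1.8 → f/1.6 → f/1.4 → f/1.2 → f/1.1.

f/1.1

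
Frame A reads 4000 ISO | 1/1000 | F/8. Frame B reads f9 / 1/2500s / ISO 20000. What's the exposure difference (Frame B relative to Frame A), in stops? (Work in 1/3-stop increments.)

Aperture: f/8 → f/9 — 1/3 stop stopped down (darker).
Shutter speed: 1/1000 → 1/1250 → 1/1600 → 1/2000 → 1/2500 — 1 1/3 stops faster (darker).
ISO: 4000 → 5000 → 6400 → 8000 → 10000 → 12800 → 16000 → 20000 — 2 1/3 stops raised (brighter).
Net: −1/3 −1 1/3 +2 1/3 = +2/3 stops.

2/3 stop brighter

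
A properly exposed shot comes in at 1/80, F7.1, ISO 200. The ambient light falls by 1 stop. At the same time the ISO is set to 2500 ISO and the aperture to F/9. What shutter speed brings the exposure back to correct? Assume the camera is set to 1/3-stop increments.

Scene light: 1 stop darker.
ISO: 200 → 250 → 320 → 400 → 500 → 640 → 800 → 1000 → 1250 → 1600 → 2000 → 2500 — 3 2/3 stops higher (brighter).
Aperture: f/7.1 → f/8 → f/9 — 2/3 stop narrower (darker).
Net so far: 2 stops brighter. Shutter speed: 1/80 → 1/100 → 1/125 → 1/160 → 1/200 → 1/250 → 1/320.

1/320s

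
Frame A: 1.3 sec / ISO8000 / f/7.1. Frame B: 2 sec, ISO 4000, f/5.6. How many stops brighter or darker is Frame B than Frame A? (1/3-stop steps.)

Aperture: f/7.1 → f/6.3 → f/5.6 — 2/3 stop larger aperture (brighter).
Shutter speed: 1.3 → 1.6 → 2 — 2/3 stop slower (brighter).
ISO: 8000 → 6400 → 5000 → 4000 — 1 stop lower (darker).
Net: +2/3 +2/3 −1 = +1/3 stops.

1/3 stop brighter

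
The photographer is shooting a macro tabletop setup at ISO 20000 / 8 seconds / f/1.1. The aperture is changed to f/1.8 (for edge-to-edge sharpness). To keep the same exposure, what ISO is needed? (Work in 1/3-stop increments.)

Aperture: f/1.1 → f/1.2 → f/1.4 → f/1.6 → f/1.8 — 1 1/3 stops smaller aperture (darker).
Need 1 1/3 stops brighter from the ISO: 20000 → 25600 → 32000 → 40000 → 51200.

ISO 51200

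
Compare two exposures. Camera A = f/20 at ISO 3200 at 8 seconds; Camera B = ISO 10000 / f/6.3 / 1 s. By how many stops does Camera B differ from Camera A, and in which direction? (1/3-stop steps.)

2 stops brighter

Aperture: f/20 → f/18 → f/16 → f/14 → f/13 → f/11 → f/10 → f/9 → f/8 → f/7.1 → f/6.3 — 3 1/3 stops wider (brighter).
Shutter speed: 8 → 6 → 5 → 4 → 3.2 → 2.5 → 2 → 1.6 → 1.3 → 1 — 3 stops faster (darker).
ISO: 3200 → 4000 → 5000 → 6400 → 8000 → 10000 — 1 2/3 stops higher (brighter).
Net: +3 1/3 −3 +1 2/3 = +2 stops.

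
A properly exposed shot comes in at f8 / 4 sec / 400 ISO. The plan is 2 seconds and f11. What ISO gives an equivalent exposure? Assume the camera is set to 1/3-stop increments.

ISO 1600

Shutter speed: 4 → 3.2 → 2.5 → 2 — 1 stop shorter (darker).
Aperture: f/8 → f/9 → f/10 → f/11 — 1 stop narrower (darker).
Net change so far: 2 stops darker. Offset with the ISO: 400 → 500 → 640 → 800 → 1000 → 1250 → 1600.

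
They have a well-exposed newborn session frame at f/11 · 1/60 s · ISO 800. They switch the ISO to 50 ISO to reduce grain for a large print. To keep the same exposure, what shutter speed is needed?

ISO: 800 → 400 → 200 → 100 → 50 — 4 stops dropped (darker).
Need 4 stops brighter from the shutter speed: 1/60 → 1/30 → 1/15 → 1/8 → 1/4.

1/4s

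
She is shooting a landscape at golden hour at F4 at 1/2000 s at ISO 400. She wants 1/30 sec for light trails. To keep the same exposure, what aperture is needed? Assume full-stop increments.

f/32

Shutter speed: 1/2000 → 1/1000 → 1/500 → 1/250 → 1/125 → 1/60 → 1/30 — 6 stops slower (brighter).
Need 6 stops darker from the aperture: f/4 → f/5.6 → f/8 → f/11 → f/16 → f/22 → f/32.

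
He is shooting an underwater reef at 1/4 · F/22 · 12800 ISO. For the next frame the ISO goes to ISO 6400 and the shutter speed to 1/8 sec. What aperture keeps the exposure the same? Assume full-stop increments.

f/11

ISO: 12800 → 6400 — 1 stop dropped (darker).
Shutter speed: 1/4 → 1/8 — 1 stop faster (darker).
Net change so far: 2 stops darker. Offset with the aperture: f/22 → f/16 → f/11.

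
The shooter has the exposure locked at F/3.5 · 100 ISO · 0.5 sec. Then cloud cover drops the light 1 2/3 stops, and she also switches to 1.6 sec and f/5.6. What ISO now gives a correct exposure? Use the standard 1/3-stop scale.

Scene light: 1 2/3 stops darker.
Shutter speed: 0.5 → 0.6 → 0.8 → 1 → 1.3 → 1.6 — 1 2/3 stops longer (brighter).
Aperture: f/3.5 → f/4 → f/4.5 → f/5 → f/5.6 — 1 1/3 stops smaller aperture (darker).
Net so far: 1 1/3 stops darker. ISO: 100 → 125 → 160 → 200 → 250.

ISO 250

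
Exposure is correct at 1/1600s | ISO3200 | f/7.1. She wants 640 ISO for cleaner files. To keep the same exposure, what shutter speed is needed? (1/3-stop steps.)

1/320s

ISO: 3200 → 2500 → 2000 → 1600 → 1250 → 1000 → 800 → 640 — 2 1/3 stops dropped (darker).
Need 2 1/3 stops brighter from the shutter speed: 1/1600 → 1/1250 → 1/1000 → 1/800 → 1/640 → 1/500 → 1/400 → 1/320.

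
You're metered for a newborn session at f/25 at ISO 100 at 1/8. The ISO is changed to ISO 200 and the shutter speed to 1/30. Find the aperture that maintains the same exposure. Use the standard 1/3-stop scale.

f/18

ISO: 100 → 125 → 160 → 200 — 1 stop raised (brighter).
Shutter speed: 1/8 → 1/10 → 1/13 → 1/15 → 1/20 → 1/25 → 1/30 — 2 stops faster (darker).
Net change so far: 1 stop darker. Offset with the aperture: f/25 → f/22 → f/20 → f/18.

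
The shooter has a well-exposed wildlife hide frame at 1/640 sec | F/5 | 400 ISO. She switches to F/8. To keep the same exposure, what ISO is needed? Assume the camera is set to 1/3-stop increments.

ISO 1000

Aperture: f/5 → f/5.6 → f/6.3 → f/7.1 → f/8 — 1 1/3 stops smaller aperture (darker).
Need 1 1/3 stops brighter from the ISO: 400 → 500 → 640 → 800 → 1000.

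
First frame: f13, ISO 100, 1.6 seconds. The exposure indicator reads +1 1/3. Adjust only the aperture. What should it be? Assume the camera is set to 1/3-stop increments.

f/20

Overexposed by 1 1/3 stops → need 1 1/3 stops darker.
Aperture: f/13 → f/14 → f/16 → f/18 → f/20.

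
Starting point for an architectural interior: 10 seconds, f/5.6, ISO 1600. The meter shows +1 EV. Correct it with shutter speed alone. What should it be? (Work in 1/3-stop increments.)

5 s

Overexposed by 1 stop → need 1 stop darker.
Shutter speed: 10 → 8 → 6 → 5.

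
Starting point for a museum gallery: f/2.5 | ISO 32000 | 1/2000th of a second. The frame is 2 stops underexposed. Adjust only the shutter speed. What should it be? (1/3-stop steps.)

Underexposed by 2 stops → need 2 stops brighter.
Shutter speed: 1/2000 → 1/1600 → 1/1250 → 1/1000 → 1/800 → 1/640 → 1/500.

1/500s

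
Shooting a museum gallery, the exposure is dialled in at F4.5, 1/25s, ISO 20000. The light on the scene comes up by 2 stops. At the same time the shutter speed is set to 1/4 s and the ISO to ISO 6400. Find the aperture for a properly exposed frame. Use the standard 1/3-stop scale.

f/13

Scene light: 2 stops brighter.
Shutter speed: 1/25 → 1/20 → 1/15 → 1/13 → 1/10 → 1/8 → 1/6 → 1/5 → 1/4 — 2 2/3 stops slower (brighter).
ISO: 20000 → 16000 → 12800 → 10000 → 8000 → 6400 — 1 2/3 stops lower (darker).
Net so far: 3 stops brighter. Aperture: f/4.5 → f/5 → f/5.6 → f/6.3 → f/7.1 → f/8 → f/9 → f/10 → f/11 → f/13.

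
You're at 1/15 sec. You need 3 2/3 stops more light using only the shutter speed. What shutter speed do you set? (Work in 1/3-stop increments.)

Shutter speed: 1/15 → 1/13 → 1/10 → 1/8 → 1/6 → 1/5 → 1/4 → 0.3 → 0.4 → 0.5 → 0.6 → 0.8 — 3 2/3 stops longer (brighter).

0.8 s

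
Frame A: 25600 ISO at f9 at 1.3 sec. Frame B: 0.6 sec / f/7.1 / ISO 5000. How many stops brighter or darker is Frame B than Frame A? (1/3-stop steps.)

Aperture: f/9 → f/8 → f/7.1 — 2/3 stop wider (brighter).
Shutter speed: 1.3 → 1 → 0.8 → 0.6 — 1 stop faster (darker).
ISO: 25600 → 20000 → 16000 → 12800 → 10000 → 8000 → 6400 → 5000 — 2 1/3 stops dropped (darker).
Net: +2/3 −1 −2 1/3 = −2 2/3 stops.

2 2/3 stops darker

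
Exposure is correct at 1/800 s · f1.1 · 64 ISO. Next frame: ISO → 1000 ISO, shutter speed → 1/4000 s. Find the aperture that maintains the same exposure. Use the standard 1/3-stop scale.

f/2

ISO: 64 → 80 → 100 → 125 → 160 → 200 → 250 → 320 → 400 → 500 → 640 → 800 → 1000 — 4 stops raised (brighter).
Shutter speed: 1/800 → 1/1000 → 1/1250 → 1/1600 → 1/2000 → 1/2500 → 1/3200 → 1/4000 — 2 1/3 stops faster (darker).
Net change so far: 1 2/3 stops brighter. Offset with the aperture: f/1.1 → f/1.2 → f/1.4 → f/1.6 → f/1.8 → f/2.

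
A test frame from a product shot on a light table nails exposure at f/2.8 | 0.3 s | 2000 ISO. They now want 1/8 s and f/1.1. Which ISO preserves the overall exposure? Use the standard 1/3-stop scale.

Shutter speed: 0.3 → 1/4 → 1/5 → 1/6 → 1/8 — 1 1/3 stops faster (darker).
Aperture: f/2.8 → f/2.5 → f/2.2 → f/2 → f/1.8 → f/1.6 → f/1.4 → f/1.2 → f/1.1 — 2 2/3 stops wider (brighter).
Net change so far: 1 1/3 stops brighter. Offset with the ISO: 2000 → 1600 → 1250 → 1000 → 800.

ISO 800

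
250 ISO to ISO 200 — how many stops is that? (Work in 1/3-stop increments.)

250 → 200 — count the steps: 1 third-stops = 1/3 stop.

1/3 stop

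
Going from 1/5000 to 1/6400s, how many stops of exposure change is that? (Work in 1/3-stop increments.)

1/5000 → 1/6400 — count the steps: 1 third-stops = 1/3 stop.

1/3 stop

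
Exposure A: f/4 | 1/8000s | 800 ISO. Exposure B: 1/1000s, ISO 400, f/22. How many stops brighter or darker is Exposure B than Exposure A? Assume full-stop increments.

3 stops darker

Aperture: f/4 → f/5.6 → f/8 → f/11 → f/16 → f/22 — 5 stops smaller aperture (darker).
Shutter speed: 1/8000 → 1/4000 → 1/2000 → 1/1000 — 3 stops slower (brighter).
ISO: 800 → 400 — 1 stop lower (darker).
Net: −5 +3 −1 = −3 stops.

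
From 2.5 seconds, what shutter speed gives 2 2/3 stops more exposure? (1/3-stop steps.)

15 s

Shutter speed: 2.5 → 3.2 → 4 → 5 → 6 → 8 → 10 → 13 → 15 — 2 2/3 stops longer (brighter).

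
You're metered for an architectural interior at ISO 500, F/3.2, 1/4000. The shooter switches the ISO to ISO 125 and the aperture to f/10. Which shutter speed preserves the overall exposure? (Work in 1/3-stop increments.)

ISO: 500 → 400 → 320 → 250 → 200 → 160 → 125 — 2 stops lower (darker).
Aperture: f/3.2 → f/3.5 → f/4 → f/4.5 → f/5 → f/5.6 → f/6.3 → f/7.1 → f/8 → f/9 → f/10 — 3 1/3 stops smaller aperture (darker).
Net change so far: 5 1/3 stops darker. Offset with the shutter speed: 1/4000 → 1/3200 → 1/2500 → 1/2000 → 1/1600 → 1/1250 → 1/1000 → 1/800 → 1/640 → 1/500 → 1/400 → 1/320 → 1/250 → 1/200 → 1/160 → 1/125 → 1/100.

1/100s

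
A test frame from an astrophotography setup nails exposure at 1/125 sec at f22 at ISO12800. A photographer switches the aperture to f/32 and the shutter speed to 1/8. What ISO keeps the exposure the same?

ISO 1600

Aperture: f/22 → f/32 — 1 stop narrower (darker).
Shutter speed: 1/125 → 1/60 → 1/30 → 1/15 → 1/8 — 4 stops longer (brighter).
Net change so far: 3 stops brighter. Offset with the ISO: 12800 → 6400 → 3200 → 1600.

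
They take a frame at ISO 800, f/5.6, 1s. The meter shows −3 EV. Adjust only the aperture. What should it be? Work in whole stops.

f/2

Underexposed by 3 stops → need 3 stops brighter.
Aperture: f/5.6 → f/4 → f/2.8 → f/2.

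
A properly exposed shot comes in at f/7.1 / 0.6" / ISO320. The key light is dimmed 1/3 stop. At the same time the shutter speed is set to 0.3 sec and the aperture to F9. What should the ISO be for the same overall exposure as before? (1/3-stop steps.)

ISO 1250

Scene light: 1/3 stop darker.
Shutter speed: 0.6 → 0.5 → 0.4 → 0.3 — 1 stop faster (darker).
Aperture: f/7.1 → f/8 → f/9 — 2/3 stop smaller aperture (darker).
Net so far: 2 stops darker. ISO: 320 → 400 → 500 → 640 → 800 → 1000 → 1250.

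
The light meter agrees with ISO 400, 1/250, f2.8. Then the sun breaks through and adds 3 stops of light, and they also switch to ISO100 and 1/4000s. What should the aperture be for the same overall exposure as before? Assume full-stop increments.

Scene light: 3 stops brighter.
ISO: 400 → 200 → 100 — 2 stops dropped (darker).
Shutter speed: 1/250 → 1/500 → 1/1000 → 1/2000 → 1/4000 — 4 stops faster (darker).
Net so far: 3 stops darker. Aperture: f/2.8 → f/2 → f/1.4 → f/1.0.

f/1.0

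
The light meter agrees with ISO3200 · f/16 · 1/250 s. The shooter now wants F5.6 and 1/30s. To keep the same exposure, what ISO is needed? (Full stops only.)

Aperture: f/16 → f/11 → f/8 → f/5.6 — 3 stops opened up (brighter).
Shutter speed: 1/250 → 1/125 → 1/60 → 1/30 — 3 stops slower (brighter).
Net change so far: 6 stops brighter. Offset with the ISO: 3200 → 1600 → 800 → 400 → 200 → 100 → 50.

ISO 50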